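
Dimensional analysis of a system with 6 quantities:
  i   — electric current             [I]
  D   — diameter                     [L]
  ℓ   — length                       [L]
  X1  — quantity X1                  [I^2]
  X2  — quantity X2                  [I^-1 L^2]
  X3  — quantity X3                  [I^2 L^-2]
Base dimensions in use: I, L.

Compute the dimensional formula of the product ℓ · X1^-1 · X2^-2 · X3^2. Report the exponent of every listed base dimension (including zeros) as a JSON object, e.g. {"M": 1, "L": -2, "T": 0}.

{"I": 4, "L": -7}

Exponent matrix [I,L] × [i,D,ℓ,X1,X2,X3]:
  I: [ 1  0  0  2 -1  2]
  L: [ 0  1  1  0  2 -2]
  [I]: (1)·0+(-1)·2+(-2)·-1+(2)·2 = 4
  [L]: (1)·1+(-1)·0+(-2)·2+(2)·-2 = -7
⇒ I^4 L^-7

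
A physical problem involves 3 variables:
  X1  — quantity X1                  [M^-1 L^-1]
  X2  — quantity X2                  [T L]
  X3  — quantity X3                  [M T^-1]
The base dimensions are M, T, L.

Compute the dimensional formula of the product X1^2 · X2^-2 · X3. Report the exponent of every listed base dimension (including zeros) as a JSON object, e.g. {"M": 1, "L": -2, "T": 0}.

{"M": -1, "T": -3, "L": -4}

Write exponents as rows M,T,L / cols X1,X2,X3:
  M: [-1  0  1]
  T: [ 0  1 -1]
  L: [-1  1  0]
  [M]: (2)·-1+(-2)·0+(1)·1 = -1
  [T]: (2)·0+(-2)·1+(1)·-1 = -3
  [L]: (2)·-1+(-2)·1+(1)·0 = -4
⇒ M^-1 T^-3 L^-4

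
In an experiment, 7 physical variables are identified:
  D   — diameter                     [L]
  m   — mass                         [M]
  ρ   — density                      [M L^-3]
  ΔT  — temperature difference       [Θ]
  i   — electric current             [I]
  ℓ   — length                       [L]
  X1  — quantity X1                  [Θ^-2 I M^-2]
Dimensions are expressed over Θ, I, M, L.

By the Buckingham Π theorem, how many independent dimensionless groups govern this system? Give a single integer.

3

Exponent matrix [Θ,I,M,L] × [D,m,ρ,ΔT,i,ℓ,X1]:
  Θ: [ 0  0  0  1  0  0 -2]
  I: [ 0  0  0  0  1  0  1]
  M: [ 0  1  1  0  0  0 -2]
  L: [ 1  0 -3  0  0  1  0]
RREF → pivots at {D,m,ΔT,i} ⇒ r = 4
7 vars − rank 4 = 3 Π groups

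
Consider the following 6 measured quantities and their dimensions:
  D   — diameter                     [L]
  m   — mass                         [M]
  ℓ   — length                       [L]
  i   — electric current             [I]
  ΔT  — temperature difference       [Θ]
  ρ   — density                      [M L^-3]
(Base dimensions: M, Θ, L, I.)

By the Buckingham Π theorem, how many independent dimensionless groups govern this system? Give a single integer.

2

Exponent matrix [M,Θ,L,I] × [D,m,ℓ,i,ΔT,ρ]:
  M: [ 0  1  0  0  0  1]
  Θ: [ 0  0  0  0  1  0]
  L: [ 1  0  1  0  0 -3]
  I: [ 0  0  0  1  0  0]
Row reduction gives pivot columns D,m,i,ΔT; rank = 4
6 vars − rank 4 = 2 Π groups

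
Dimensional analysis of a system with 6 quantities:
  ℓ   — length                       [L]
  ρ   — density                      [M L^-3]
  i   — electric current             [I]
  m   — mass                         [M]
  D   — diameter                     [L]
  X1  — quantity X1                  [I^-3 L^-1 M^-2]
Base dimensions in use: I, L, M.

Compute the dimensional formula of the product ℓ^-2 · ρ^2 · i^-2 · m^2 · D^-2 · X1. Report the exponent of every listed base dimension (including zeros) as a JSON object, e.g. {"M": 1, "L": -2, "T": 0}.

Write exponents as rows I,L,M / cols ℓ,ρ,i,m,D,X1:
  I: [ 0  0  1  0  0 -3]
  L: [ 1 -3  0  0  1 -1]
  M: [ 0  1  0  1  0 -2]
  [I]: (-2)·0+(2)·0+(-2)·1+(2)·0+(-2)·0+(1)·-3 = -5
  [L]: (-2)·1+(2)·-3+(-2)·0+(2)·0+(-2)·1+(1)·-1 = -11
  [M]: (-2)·0+(2)·1+(-2)·0+(2)·1+(-2)·0+(1)·-2 = 2
⇒ I^-5 L^-11 M^2

{"I": -5, "L": -11, "M": 2}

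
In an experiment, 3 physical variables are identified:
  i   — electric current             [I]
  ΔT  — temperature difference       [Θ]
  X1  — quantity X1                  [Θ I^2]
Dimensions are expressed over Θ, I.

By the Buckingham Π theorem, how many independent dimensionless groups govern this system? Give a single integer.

Exponent matrix [Θ,I] × [i,ΔT,X1]:
  Θ: [ 0  1  1]
  I: [ 1  0  2]
Echelon form has 2 nonzero rows (pivots: i,ΔT)
n=3, r=2 ⇒ 1 dimensionless group

1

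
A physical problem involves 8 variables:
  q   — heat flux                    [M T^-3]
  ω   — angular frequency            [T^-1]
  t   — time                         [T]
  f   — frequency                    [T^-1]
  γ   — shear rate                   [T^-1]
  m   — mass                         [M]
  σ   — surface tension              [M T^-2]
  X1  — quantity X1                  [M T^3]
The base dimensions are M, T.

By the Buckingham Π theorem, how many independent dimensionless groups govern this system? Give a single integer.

6

Dimensional matrix (M×T by q×ω×t×f×γ×m×σ×X1):
  M: [ 1  0  0  0  0  1  1  1]
  T: [-3 -1  1 -1 -1  0 -2  3]
Row reduction gives pivot columns q,ω; rank = 2
Π count = n − r = 8 − 2 = 6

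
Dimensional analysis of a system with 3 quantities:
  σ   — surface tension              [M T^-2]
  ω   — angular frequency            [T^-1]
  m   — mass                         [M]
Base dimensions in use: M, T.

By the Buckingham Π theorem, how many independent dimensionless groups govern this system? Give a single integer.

1

Write exponents as rows M,T / cols σ,ω,m:
  M: [ 1  0  1]
  T: [-2 -1  0]
Row reduction gives pivot columns σ,ω; rank = 2
3 vars − rank 2 = 1 Π group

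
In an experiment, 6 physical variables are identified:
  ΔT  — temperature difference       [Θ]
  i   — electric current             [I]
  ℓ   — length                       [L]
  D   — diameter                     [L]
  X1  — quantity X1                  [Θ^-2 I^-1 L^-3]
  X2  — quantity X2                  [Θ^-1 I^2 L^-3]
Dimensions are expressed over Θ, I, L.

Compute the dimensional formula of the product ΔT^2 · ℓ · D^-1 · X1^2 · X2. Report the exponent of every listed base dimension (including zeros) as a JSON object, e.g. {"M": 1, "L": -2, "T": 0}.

Exponent matrix [Θ,I,L] × [ΔT,i,ℓ,D,X1,X2]:
  Θ: [ 1  0  0  0 -2 -1]
  I: [ 0  1  0  0 -1  2]
  L: [ 0  0  1  1 -3 -3]
  [Θ]: (2)·1+(1)·0+(-1)·0+(2)·-2+(1)·-1 = -3
  [I]: (2)·0+(1)·0+(-1)·0+(2)·-1+(1)·2 = 0
  [L]: (2)·0+(1)·1+(-1)·1+(2)·-3+(1)·-3 = -9
⇒ Θ^-3 L^-9

{"Θ": -3, "I": 0, "L": -9}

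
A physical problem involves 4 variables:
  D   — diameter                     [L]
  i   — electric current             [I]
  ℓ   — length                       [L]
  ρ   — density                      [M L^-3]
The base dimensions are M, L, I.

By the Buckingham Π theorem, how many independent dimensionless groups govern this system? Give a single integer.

Dimensional matrix (M×L×I by D×i×ℓ×ρ):
  M: [ 0  0  0  1]
  L: [ 1  0  1 -3]
  I: [ 0  1  0  0]
RREF → pivots at {D,i,ρ} ⇒ r = 3
Π count = n − r = 4 − 3 = 1

1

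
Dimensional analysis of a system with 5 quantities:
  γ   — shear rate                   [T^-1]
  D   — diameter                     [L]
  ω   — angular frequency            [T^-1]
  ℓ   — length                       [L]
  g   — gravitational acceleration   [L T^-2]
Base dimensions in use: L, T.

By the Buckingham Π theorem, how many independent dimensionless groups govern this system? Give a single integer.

Exponent matrix [L,T] × [γ,D,ω,ℓ,g]:
  L: [ 0  1  0  1  1]
  T: [-1  0 -1  0 -2]
Row reduction gives pivot columns γ,D; rank = 2
Π count = n − r = 5 − 2 = 3

3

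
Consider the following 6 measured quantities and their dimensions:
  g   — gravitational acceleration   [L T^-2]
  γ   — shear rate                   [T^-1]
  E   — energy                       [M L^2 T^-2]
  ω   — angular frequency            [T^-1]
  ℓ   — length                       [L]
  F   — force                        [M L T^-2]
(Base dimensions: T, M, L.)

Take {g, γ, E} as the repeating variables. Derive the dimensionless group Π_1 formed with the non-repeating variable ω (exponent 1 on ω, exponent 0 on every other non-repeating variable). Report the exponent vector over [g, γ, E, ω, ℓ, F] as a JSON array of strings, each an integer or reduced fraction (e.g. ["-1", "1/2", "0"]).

["0", "-1", "0", "1", "0", "0"]

Dimensional matrix (T×M×L by g×γ×E×ω×ℓ×F):
  T: [-2 -1 -2 -1  0 -2]
  M: [ 0  0  1  0  0  1]
  L: [ 1  0  2  0  1  1]
Row reduction gives pivot columns g,γ,E; rank = 3
Repeat: g,γ,E; free: ω,ℓ,F
RREF:
  r0: [   1    0    0    0    1   -1]
  r1: [   0    1    0    1   -2    2]
  r2: [   0    0    1    0    0    1]
Fix exponent of ω at 1, ℓ at 0, F at 0; solve each RREF row for its pivot's exponent:
  r0: exp(g) + (0)·1 = 0 ⇒ exp(g) = 0
  r1: exp(γ) + (1)·1 = 0 ⇒ exp(γ) = -1
  r2: exp(E) + (0)·1 = 0 ⇒ exp(E) = 0
Π_1 = γ^-1 · ω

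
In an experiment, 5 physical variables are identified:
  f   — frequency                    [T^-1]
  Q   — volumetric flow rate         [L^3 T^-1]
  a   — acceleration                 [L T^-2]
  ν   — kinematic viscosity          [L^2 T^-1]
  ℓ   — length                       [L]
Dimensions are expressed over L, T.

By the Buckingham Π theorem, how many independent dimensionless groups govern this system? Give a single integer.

3

Write exponents as rows L,T / cols f,Q,a,ν,ℓ:
  L: [ 0  3  1  2  1]
  T: [-1 -1 -2 -1  0]
Echelon form has 2 nonzero rows (pivots: f,Q)
n=5, r=2 ⇒ 3 dimensionless groups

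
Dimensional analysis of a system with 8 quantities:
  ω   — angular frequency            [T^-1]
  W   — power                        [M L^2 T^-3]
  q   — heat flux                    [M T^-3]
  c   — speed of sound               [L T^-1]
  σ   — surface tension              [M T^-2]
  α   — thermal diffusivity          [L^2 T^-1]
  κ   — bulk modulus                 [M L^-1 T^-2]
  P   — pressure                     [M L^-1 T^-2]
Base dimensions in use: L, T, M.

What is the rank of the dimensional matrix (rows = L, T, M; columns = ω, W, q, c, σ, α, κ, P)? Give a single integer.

Exponent matrix [L,T,M] × [ω,W,q,c,σ,α,κ,P]:
  L: [ 0  2  0  1  0  2 -1 -1]
  T: [-1 -3 -3 -1 -2 -1 -2 -2]
  M: [ 0  1  1  0  1  0  1  1]
Row reduction gives pivot columns ω,W,q; rank = 3

3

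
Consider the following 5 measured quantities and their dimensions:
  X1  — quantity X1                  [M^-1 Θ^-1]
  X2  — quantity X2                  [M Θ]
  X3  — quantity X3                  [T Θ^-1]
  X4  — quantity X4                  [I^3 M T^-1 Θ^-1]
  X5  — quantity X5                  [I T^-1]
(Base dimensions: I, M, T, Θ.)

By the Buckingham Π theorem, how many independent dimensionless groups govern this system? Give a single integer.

2

Exponent matrix [I,M,T,Θ] × [X1,X2,X3,X4,X5]:
  I: [ 0  0  0  3  1]
  M: [-1  1  0  1  0]
  T: [ 0  0  1 -1 -1]
  Θ: [-1  1 -1 -1  0]
Echelon form has 3 nonzero rows (pivots: X1,X3,X4)
Π count = n − r = 5 − 3 = 2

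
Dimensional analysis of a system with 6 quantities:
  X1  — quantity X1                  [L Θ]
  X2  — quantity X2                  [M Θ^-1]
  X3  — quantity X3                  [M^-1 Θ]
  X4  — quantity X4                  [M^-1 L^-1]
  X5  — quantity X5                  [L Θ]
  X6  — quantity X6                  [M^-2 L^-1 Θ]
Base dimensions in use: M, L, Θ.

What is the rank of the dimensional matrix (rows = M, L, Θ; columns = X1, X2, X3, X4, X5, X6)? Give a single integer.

Exponent matrix [M,L,Θ] × [X1,X2,X3,X4,X5,X6]:
  M: [ 0  1 -1 -1  0 -2]
  L: [ 1  0  0 -1  1 -1]
  Θ: [ 1 -1  1  0  1  1]
RREF → pivots at {X1,X2} ⇒ r = 2

2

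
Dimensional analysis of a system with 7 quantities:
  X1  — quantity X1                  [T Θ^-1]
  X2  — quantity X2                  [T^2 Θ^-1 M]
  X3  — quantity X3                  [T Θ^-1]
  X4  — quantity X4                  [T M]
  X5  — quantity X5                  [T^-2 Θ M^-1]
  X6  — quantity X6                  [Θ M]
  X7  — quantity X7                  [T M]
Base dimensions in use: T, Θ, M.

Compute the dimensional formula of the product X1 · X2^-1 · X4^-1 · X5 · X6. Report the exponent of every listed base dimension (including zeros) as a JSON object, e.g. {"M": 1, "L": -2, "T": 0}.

Dimensional matrix (T×Θ×M by X1×X2×X3×X4×X5×X6×X7):
  T: [ 1  2  1  1 -2  0  1]
  Θ: [-1 -1 -1  0  1  1  0]
  M: [ 0  1  0  1 -1  1  1]
  [T]: (1)·1+(-1)·2+(-1)·1+(1)·-2+(1)·0 = -4
  [Θ]: (1)·-1+(-1)·-1+(-1)·0+(1)·1+(1)·1 = 2
  [M]: (1)·0+(-1)·1+(-1)·1+(1)·-1+(1)·1 = -2
⇒ T^-4 Θ^2 M^-2

{"T": -4, "Θ": 2, "M": -2}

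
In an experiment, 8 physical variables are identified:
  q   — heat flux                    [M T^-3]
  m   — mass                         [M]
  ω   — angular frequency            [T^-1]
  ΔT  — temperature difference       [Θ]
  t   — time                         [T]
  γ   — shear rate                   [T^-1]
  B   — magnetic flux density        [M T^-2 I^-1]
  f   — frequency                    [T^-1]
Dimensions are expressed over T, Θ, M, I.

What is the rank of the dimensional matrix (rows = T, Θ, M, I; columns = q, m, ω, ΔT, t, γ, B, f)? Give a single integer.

Write exponents as rows T,Θ,M,I / cols q,m,ω,ΔT,t,γ,B,f:
  T: [-3  0 -1  0  1 -1 -2 -1]
  Θ: [ 0  0  0  1  0  0  0  0]
  M: [ 1  1  0  0  0  0  1  0]
  I: [ 0  0  0  0  0  0 -1  0]
Echelon form has 4 nonzero rows (pivots: q,m,ΔT,B)

4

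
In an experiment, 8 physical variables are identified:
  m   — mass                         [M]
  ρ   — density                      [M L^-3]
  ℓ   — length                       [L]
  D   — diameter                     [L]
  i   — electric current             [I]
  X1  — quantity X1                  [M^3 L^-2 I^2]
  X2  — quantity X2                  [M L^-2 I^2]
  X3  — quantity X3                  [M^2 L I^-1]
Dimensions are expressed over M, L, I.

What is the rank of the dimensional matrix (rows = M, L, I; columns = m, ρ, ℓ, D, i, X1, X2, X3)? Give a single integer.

3

Dimensional matrix (M×L×I by m×ρ×ℓ×D×i×X1×X2×X3):
  M: [ 1  1  0  0  0  3  1  2]
  L: [ 0 -3  1  1  0 -2 -2  1]
  I: [ 0  0  0  0  1  2  2 -1]
RREF → pivots at {m,ρ,i} ⇒ r = 3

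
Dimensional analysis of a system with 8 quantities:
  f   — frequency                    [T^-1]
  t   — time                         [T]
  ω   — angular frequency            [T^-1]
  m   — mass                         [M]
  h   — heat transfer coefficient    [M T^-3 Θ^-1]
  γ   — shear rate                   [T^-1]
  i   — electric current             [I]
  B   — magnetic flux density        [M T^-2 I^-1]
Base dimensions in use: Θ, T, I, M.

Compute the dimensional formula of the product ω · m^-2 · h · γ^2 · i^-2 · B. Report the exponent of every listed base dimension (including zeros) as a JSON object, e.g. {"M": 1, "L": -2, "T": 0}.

Dimensional matrix (Θ×T×I×M by f×t×ω×m×h×γ×i×B):
  Θ: [ 0  0  0  0 -1  0  0  0]
  T: [-1  1 -1  0 -3 -1  0 -2]
  I: [ 0  0  0  0  0  0  1 -1]
  M: [ 0  0  0  1  1  0  0  1]
  [Θ]: (1)·0+(-2)·0+(1)·-1+(2)·0+(-2)·0+(1)·0 = -1
  [T]: (1)·-1+(-2)·0+(1)·-3+(2)·-1+(-2)·0+(1)·-2 = -8
  [I]: (1)·0+(-2)·0+(1)·0+(2)·0+(-2)·1+(1)·-1 = -3
  [M]: (1)·0+(-2)·1+(1)·1+(2)·0+(-2)·0+(1)·1 = 0
⇒ Θ^-1 T^-8 I^-3

{"Θ": -1, "T": -8, "I": -3, "M": 0}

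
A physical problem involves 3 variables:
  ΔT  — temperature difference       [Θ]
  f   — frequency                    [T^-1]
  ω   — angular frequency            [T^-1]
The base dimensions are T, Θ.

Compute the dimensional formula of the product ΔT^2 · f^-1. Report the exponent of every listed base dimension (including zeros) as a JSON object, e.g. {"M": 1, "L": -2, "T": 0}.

{"T": 1, "Θ": 2}

Dimensional matrix (T×Θ by ΔT×f×ω):
  T: [ 0 -1 -1]
  Θ: [ 1  0  0]
  [T]: (2)·0+(-1)·-1 = 1
  [Θ]: (2)·1+(-1)·0 = 2
⇒ T Θ^2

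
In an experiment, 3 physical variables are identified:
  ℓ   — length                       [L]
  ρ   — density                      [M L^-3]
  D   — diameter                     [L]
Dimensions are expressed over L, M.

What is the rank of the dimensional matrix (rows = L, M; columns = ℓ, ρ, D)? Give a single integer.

Exponent matrix [L,M] × [ℓ,ρ,D]:
  L: [ 1 -3  1]
  M: [ 0  1  0]
Echelon form has 2 nonzero rows (pivots: ℓ,ρ)

2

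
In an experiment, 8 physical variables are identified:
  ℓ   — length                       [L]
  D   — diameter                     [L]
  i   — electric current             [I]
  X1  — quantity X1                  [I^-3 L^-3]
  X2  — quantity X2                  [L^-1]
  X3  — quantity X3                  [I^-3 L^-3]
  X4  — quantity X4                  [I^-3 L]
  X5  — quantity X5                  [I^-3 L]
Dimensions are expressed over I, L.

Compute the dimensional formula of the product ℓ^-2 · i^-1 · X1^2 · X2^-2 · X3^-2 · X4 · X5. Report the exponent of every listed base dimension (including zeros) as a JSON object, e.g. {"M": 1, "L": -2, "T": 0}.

Write exponents as rows I,L / cols ℓ,D,i,X1,X2,X3,X4,X5:
  I: [ 0  0  1 -3  0 -3 -3 -3]
  L: [ 1  1  0 -3 -1 -3  1  1]
  [I]: (-2)·0+(-1)·1+(2)·-3+(-2)·0+(-2)·-3+(1)·-3+(1)·-3 = -7
  [L]: (-2)·1+(-1)·0+(2)·-3+(-2)·-1+(-2)·-3+(1)·1+(1)·1 = 2
⇒ I^-7 L^2

{"I": -7, "L": 2}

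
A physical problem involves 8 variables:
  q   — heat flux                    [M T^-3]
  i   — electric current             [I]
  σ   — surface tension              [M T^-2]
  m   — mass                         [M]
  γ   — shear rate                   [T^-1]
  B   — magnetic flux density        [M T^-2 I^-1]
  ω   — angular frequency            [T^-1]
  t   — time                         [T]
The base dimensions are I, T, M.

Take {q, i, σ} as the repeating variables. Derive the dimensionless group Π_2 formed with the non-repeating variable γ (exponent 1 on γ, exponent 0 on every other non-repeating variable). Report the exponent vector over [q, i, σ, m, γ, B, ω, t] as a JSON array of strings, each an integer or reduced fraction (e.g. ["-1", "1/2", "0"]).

Dimensional matrix (I×T×M by q×i×σ×m×γ×B×ω×t):
  I: [ 0  1  0  0  0 -1  0  0]
  T: [-3  0 -2  0 -1 -2 -1  1]
  M: [ 1  0  1  1  0  1  0  0]
Row reduction gives pivot columns q,i,σ; rank = 3
Pivot set = {q,i,σ}, free = {m,γ,B,ω,t}
RREF:
  r0: [   1    0    0   -2    1    0    1   -1]
  r1: [   0    1    0    0    0   -1    0    0]
  r2: [   0    0    1    3   -1    1   -1    1]
Fix exponent of γ at 1, m at 0, B at 0, ω at 0, t at 0; solve each RREF row for its pivot's exponent:
  r0: exp(q) + (1)·1 = 0 ⇒ exp(q) = -1
  r1: exp(i) + (0)·1 = 0 ⇒ exp(i) = 0
  r2: exp(σ) + (-1)·1 = 0 ⇒ exp(σ) = 1
Π_2 = q^-1 · σ · γ

["-1", "0", "1", "0", "1", "0", "0", "0"]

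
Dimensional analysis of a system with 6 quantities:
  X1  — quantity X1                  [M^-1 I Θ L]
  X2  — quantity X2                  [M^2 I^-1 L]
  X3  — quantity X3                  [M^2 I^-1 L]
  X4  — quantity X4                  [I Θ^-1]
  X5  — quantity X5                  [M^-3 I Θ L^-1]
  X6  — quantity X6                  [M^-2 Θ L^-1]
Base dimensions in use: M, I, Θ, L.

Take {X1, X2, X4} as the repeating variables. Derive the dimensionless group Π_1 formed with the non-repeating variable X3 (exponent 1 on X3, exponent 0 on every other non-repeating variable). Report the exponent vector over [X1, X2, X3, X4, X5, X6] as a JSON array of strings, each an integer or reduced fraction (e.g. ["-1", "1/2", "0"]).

Dimensional matrix (M×I×Θ×L by X1×X2×X3×X4×X5×X6):
  M: [-1  2  2  0 -3 -2]
  I: [ 1 -1 -1  1  1  0]
  Θ: [ 1  0  0 -1  1  1]
  L: [ 1  1  1  0 -1 -1]
Row reduction gives pivot columns X1,X2,X4; rank = 3
Pivot set = {X1,X2,X4}, free = {X3,X5,X6}
RREF:
  r0: [   1    0    0    0  1/3    0]
  r1: [   0    1    1    0 -4/3   -1]
  r2: [   0    0    0    1 -2/3   -1]
  r3: [   0    0    0    0    0    0]
Fix exponent of X3 at 1, X5 at 0, X6 at 0; solve each RREF row for its pivot's exponent:
  r0: exp(X1) + (0)·1 = 0 ⇒ exp(X1) = 0
  r1: exp(X2) + (1)·1 = 0 ⇒ exp(X2) = -1
  r2: exp(X4) + (0)·1 = 0 ⇒ exp(X4) = 0
Π_1 = X2^-1 · X3

["0", "-1", "1", "0", "0", "0"]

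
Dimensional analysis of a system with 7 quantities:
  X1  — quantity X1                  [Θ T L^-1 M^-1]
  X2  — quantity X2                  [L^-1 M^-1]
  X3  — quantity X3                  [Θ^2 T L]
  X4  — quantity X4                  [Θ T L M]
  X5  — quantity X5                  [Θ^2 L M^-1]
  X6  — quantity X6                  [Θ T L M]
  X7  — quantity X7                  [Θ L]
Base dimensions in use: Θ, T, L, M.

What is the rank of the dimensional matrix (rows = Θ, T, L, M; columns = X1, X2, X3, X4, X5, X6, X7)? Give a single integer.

Exponent matrix [Θ,T,L,M] × [X1,X2,X3,X4,X5,X6,X7]:
  Θ: [ 1  0  2  1  2  1  1]
  T: [ 1  0  1  1  0  1  0]
  L: [-1 -1  1  1  1  1  1]
  M: [-1 -1  0  1 -1  1  0]
Echelon form has 3 nonzero rows (pivots: X1,X2,X3)

3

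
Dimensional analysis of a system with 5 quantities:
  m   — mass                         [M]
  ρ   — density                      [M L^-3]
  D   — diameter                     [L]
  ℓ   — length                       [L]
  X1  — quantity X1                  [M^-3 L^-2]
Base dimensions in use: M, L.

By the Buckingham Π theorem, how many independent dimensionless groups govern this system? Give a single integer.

Write exponents as rows M,L / cols m,ρ,D,ℓ,X1:
  M: [ 1  1  0  0 -3]
  L: [ 0 -3  1  1 -2]
Echelon form has 2 nonzero rows (pivots: m,ρ)
n=5, r=2 ⇒ 3 dimensionless groups

3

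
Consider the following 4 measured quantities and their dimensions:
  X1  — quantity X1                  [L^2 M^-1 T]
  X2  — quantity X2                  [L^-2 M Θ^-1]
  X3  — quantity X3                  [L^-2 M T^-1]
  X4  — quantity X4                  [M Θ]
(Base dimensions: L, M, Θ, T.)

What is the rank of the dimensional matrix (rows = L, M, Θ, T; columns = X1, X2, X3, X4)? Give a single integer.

3

Exponent matrix [L,M,Θ,T] × [X1,X2,X3,X4]:
  L: [ 2 -2 -2  0]
  M: [-1  1  1  1]
  Θ: [ 0 -1  0  1]
  T: [ 1  0 -1  0]
Row reduction gives pivot columns X1,X2,X4; rank = 3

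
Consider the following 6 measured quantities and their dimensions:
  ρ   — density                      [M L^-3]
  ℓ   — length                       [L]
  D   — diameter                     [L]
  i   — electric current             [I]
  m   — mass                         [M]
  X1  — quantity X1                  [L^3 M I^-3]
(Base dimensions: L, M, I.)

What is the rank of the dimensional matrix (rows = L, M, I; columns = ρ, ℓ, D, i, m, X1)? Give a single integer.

Write exponents as rows L,M,I / cols ρ,ℓ,D,i,m,X1:
  L: [-3  1  1  0  0  3]
  M: [ 1  0  0  0  1  1]
  I: [ 0  0  0  1  0 -3]
Echelon form has 3 nonzero rows (pivots: ρ,ℓ,i)

3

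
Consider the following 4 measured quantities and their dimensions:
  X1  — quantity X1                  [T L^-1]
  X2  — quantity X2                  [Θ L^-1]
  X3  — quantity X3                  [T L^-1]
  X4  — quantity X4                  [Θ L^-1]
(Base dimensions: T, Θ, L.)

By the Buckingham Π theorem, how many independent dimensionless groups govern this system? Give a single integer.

Write exponents as rows T,Θ,L / cols X1,X2,X3,X4:
  T: [ 1  0  1  0]
  Θ: [ 0  1  0  1]
  L: [-1 -1 -1 -1]
RREF → pivots at {X1,X2} ⇒ r = 2
Π count = n − r = 4 − 2 = 2

2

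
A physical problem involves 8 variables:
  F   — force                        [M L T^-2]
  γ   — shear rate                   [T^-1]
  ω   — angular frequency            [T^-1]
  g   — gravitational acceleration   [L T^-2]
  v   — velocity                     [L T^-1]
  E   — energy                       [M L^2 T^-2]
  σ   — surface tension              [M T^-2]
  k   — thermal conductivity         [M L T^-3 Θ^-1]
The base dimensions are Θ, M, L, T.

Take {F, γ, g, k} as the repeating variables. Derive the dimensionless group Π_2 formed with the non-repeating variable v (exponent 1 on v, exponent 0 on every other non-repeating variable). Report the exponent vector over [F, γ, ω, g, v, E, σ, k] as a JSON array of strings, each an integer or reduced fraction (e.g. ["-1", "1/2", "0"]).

Dimensional matrix (Θ×M×L×T by F×γ×ω×g×v×E×σ×k):
  Θ: [ 0  0  0  0  0  0  0 -1]
  M: [ 1  0  0  0  0  1  1  1]
  L: [ 1  0  0  1  1  2  0  1]
  T: [-2 -1 -1 -2 -1 -2 -2 -3]
RREF → pivots at {F,γ,g,k} ⇒ r = 4
Repeat: F,γ,g,k; free: ω,v,E,σ
RREF:
  r0: [   1    0    0    0    0    1    1    0]
  r1: [   0    1    1    0   -1   -2    2    0]
  r2: [   0    0    0    1    1    1   -1    0]
  r3: [   0    0    0    0    0    0    0    1]
Fix exponent of v at 1, ω at 0, E at 0, σ at 0; solve each RREF row for its pivot's exponent:
  r0: exp(F) + (0)·1 = 0 ⇒ exp(F) = 0
  r1: exp(γ) + (-1)·1 = 0 ⇒ exp(γ) = 1
  r2: exp(g) + (1)·1 = 0 ⇒ exp(g) = -1
  r3: exp(k) + (0)·1 = 0 ⇒ exp(k) = 0
Π_2 = γ · g^-1 · v

["0", "1", "0", "-1", "1", "0", "0", "0"]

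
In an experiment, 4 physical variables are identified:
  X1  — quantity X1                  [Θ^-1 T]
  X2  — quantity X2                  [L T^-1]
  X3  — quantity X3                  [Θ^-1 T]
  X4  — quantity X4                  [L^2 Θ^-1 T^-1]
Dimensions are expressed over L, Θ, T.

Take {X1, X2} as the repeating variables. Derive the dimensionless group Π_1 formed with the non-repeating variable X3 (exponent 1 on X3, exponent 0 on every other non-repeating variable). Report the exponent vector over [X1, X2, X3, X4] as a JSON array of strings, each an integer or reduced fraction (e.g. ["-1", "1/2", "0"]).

Exponent matrix [L,Θ,T] × [X1,X2,X3,X4]:
  L: [ 0  1  0  2]
  Θ: [-1  0 -1 -1]
  T: [ 1 -1  1 -1]
RREF → pivots at {X1,X2} ⇒ r = 2
Pivot set = {X1,X2}, free = {X3,X4}
RREF:
  r0: [   1    0    1    1]
  r1: [   0    1    0    2]
  r2: [   0    0    0    0]
Fix exponent of X3 at 1, X4 at 0; solve each RREF row for its pivot's exponent:
  r0: exp(X1) + (1)·1 = 0 ⇒ exp(X1) = -1
  r1: exp(X2) + (0)·1 = 0 ⇒ exp(X2) = 0
Π_1 = X1^-1 · X3

["-1", "0", "1", "0"]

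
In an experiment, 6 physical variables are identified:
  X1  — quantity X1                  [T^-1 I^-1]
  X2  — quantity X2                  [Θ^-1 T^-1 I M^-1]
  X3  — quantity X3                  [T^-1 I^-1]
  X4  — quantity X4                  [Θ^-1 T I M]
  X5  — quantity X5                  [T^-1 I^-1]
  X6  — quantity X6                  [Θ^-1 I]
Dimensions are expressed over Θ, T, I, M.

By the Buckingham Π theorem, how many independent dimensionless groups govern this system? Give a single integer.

Dimensional matrix (Θ×T×I×M by X1×X2×X3×X4×X5×X6):
  Θ: [ 0 -1  0 -1  0 -1]
  T: [-1 -1 -1  1 -1  0]
  I: [-1  1 -1  1 -1  1]
  M: [ 0 -1  0  1  0  0]
Echelon form has 3 nonzero rows (pivots: X1,X2,X4)
6 vars − rank 3 = 3 Π groups

3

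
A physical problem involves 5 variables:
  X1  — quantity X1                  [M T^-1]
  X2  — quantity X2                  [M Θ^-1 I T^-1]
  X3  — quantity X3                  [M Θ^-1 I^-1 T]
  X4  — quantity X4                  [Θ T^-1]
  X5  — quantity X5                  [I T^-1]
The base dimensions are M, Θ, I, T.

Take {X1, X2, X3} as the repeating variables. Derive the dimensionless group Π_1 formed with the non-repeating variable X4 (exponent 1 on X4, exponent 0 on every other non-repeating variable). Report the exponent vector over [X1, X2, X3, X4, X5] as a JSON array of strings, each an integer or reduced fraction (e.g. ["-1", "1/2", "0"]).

["-1", "1/2", "1/2", "1", "0"]

Write exponents as rows M,Θ,I,T / cols X1,X2,X3,X4,X5:
  M: [ 1  1  1  0  0]
  Θ: [ 0 -1 -1  1  0]
  I: [ 0  1 -1  0  1]
  T: [-1 -1  1 -1 -1]
RREF → pivots at {X1,X2,X3} ⇒ r = 3
Pivot set = {X1,X2,X3}, free = {X4,X5}
RREF:
  r0: [   1    0    0    1    0]
  r1: [   0    1    0 -1/2  1/2]
  r2: [   0    0    1 -1/2 -1/2]
  r3: [   0    0    0    0    0]
Fix exponent of X4 at 1, X5 at 0; solve each RREF row for its pivot's exponent:
  r0: exp(X1) + (1)·1 = 0 ⇒ exp(X1) = -1
  r1: exp(X2) + (-1/2)·1 = 0 ⇒ exp(X2) = 1/2
  r2: exp(X3) + (-1/2)·1 = 0 ⇒ exp(X3) = 1/2
Π_1 = X1^-1 · X2^(1/2) · X3^(1/2) · X4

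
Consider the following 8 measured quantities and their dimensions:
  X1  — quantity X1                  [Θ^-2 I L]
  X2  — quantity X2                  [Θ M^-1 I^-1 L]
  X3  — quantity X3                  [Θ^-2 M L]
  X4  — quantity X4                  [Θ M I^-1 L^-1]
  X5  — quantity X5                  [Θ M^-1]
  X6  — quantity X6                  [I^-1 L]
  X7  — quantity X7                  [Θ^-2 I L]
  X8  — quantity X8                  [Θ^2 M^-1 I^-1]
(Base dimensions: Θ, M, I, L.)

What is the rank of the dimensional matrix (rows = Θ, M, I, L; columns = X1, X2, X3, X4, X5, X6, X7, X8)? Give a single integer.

Dimensional matrix (Θ×M×I×L by X1×X2×X3×X4×X5×X6×X7×X8):
  Θ: [-2  1 -2  1  1  0 -2  2]
  M: [ 0 -1  1  1 -1  0  0 -1]
  I: [ 1 -1  0 -1  0 -1  1 -1]
  L: [ 1  1  1 -1  0  1  1  0]
Row reduction gives pivot columns X1,X2,X3; rank = 3

3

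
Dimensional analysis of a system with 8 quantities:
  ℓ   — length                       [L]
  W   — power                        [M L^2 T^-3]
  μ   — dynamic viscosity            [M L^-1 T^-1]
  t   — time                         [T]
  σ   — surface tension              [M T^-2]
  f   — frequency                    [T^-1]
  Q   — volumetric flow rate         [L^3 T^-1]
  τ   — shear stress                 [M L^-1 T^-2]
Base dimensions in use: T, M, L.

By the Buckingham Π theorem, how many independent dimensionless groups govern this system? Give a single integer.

Write exponents as rows T,M,L / cols ℓ,W,μ,t,σ,f,Q,τ:
  T: [ 0 -3 -1  1 -2 -1 -1 -2]
  M: [ 0  1  1  0  1  0  0  1]
  L: [ 1  2 -1  0  0  0  3 -1]
Echelon form has 3 nonzero rows (pivots: ℓ,W,μ)
8 vars − rank 3 = 5 Π groups

5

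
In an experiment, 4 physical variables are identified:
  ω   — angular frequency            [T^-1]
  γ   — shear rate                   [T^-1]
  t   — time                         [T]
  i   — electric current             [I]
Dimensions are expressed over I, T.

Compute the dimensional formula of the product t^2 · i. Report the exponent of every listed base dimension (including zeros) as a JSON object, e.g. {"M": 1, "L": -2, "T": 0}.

{"I": 1, "T": 2}

Exponent matrix [I,T] × [ω,γ,t,i]:
  I: [ 0  0  0  1]
  T: [-1 -1  1  0]
  [I]: (2)·0+(1)·1 = 1
  [T]: (2)·1+(1)·0 = 2
⇒ I T^2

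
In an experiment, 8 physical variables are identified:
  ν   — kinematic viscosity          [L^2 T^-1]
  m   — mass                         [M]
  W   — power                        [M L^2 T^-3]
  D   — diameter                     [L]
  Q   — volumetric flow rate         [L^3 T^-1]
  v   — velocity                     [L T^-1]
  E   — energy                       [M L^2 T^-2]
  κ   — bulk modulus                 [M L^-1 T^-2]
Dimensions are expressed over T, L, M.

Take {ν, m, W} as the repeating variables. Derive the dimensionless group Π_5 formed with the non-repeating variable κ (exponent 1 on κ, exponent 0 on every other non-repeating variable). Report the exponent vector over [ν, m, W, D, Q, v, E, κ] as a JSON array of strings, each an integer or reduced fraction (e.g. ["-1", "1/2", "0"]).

["7/4", "1/4", "-5/4", "0", "0", "0", "0", "1"]

Exponent matrix [T,L,M] × [ν,m,W,D,Q,v,E,κ]:
  T: [-1  0 -3  0 -1 -1 -2 -2]
  L: [ 2  0  2  1  3  1  2 -1]
  M: [ 0  1  1  0  0  0  1  1]
Echelon form has 3 nonzero rows (pivots: ν,m,W)
Pivot set = {ν,m,W}, free = {D,Q,v,E,κ}
RREF:
  r0: [   1    0    0  3/4  7/4  1/4  1/2 -7/4]
  r1: [   0    1    0  1/4  1/4 -1/4  1/2 -1/4]
  r2: [   0    0    1 -1/4 -1/4  1/4  1/2  5/4]
Fix exponent of κ at 1, D at 0, Q at 0, v at 0, E at 0; solve each RREF row for its pivot's exponent:
  r0: exp(ν) + (-7/4)·1 = 0 ⇒ exp(ν) = 7/4
  r1: exp(m) + (-1/4)·1 = 0 ⇒ exp(m) = 1/4
  r2: exp(W) + (5/4)·1 = 0 ⇒ exp(W) = -5/4
Π_5 = ν^(7/4) · m^(1/4) · W^(-5/4) · κ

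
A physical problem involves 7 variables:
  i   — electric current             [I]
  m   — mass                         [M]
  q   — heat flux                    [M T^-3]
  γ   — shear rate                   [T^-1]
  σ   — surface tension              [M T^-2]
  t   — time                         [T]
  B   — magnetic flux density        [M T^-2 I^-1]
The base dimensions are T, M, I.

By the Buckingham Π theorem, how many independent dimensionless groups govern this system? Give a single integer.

4

Write exponents as rows T,M,I / cols i,m,q,γ,σ,t,B:
  T: [ 0  0 -3 -1 -2  1 -2]
  M: [ 0  1  1  0  1  0  1]
  I: [ 1  0  0  0  0  0 -1]
Row reduction gives pivot columns i,m,q; rank = 3
7 vars − rank 3 = 4 Π groups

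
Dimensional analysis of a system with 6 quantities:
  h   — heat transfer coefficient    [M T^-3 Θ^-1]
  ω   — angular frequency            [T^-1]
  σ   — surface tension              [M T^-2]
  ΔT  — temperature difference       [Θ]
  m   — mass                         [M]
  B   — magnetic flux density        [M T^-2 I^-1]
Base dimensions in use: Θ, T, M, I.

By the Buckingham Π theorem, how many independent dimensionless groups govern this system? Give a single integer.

2

Exponent matrix [Θ,T,M,I] × [h,ω,σ,ΔT,m,B]:
  Θ: [-1  0  0  1  0  0]
  T: [-3 -1 -2  0  0 -2]
  M: [ 1  0  1  0  1  1]
  I: [ 0  0  0  0  0 -1]
Row reduction gives pivot columns h,ω,σ,B; rank = 4
Π count = n − r = 6 − 4 = 2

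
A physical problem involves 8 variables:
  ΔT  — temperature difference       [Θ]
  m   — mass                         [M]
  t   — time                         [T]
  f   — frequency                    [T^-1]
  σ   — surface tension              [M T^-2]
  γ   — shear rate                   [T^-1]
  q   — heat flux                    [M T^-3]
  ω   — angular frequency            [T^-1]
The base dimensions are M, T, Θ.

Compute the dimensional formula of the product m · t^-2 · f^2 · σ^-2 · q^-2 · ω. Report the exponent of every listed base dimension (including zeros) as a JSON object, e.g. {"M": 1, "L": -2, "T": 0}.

Dimensional matrix (M×T×Θ by ΔT×m×t×f×σ×γ×q×ω):
  M: [ 0  1  0  0  1  0  1  0]
  T: [ 0  0  1 -1 -2 -1 -3 -1]
  Θ: [ 1  0  0  0  0  0  0  0]
  [M]: (1)·1+(-2)·0+(2)·0+(-2)·1+(-2)·1+(1)·0 = -3
  [T]: (1)·0+(-2)·1+(2)·-1+(-2)·-2+(-2)·-3+(1)·-1 = 5
  [Θ]: (1)·0+(-2)·0+(2)·0+(-2)·0+(-2)·0+(1)·0 = 0
⇒ M^-3 T^5

{"M": -3, "T": 5, "Θ": 0}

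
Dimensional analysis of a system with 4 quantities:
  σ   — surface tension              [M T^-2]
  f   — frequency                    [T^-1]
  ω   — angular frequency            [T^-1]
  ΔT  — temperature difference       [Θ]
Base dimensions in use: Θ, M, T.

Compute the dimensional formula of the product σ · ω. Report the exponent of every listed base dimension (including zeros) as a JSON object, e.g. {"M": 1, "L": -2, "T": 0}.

Write exponents as rows Θ,M,T / cols σ,f,ω,ΔT:
  Θ: [ 0  0  0  1]
  M: [ 1  0  0  0]
  T: [-2 -1 -1  0]
  [Θ]: (1)·0+(1)·0 = 0
  [M]: (1)·1+(1)·0 = 1
  [T]: (1)·-2+(1)·-1 = -3
⇒ M T^-3

{"Θ": 0, "M": 1, "T": -3}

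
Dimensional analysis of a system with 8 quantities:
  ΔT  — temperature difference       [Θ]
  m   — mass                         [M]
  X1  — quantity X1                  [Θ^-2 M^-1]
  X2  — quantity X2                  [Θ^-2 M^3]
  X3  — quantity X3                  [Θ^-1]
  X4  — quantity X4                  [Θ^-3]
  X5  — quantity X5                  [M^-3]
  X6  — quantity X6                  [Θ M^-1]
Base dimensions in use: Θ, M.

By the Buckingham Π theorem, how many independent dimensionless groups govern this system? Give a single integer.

Dimensional matrix (Θ×M by ΔT×m×X1×X2×X3×X4×X5×X6):
  Θ: [ 1  0 -2 -2 -1 -3  0  1]
  M: [ 0  1 -1  3  0  0 -3 -1]
Row reduction gives pivot columns ΔT,m; rank = 2
8 vars − rank 2 = 6 Π groups

6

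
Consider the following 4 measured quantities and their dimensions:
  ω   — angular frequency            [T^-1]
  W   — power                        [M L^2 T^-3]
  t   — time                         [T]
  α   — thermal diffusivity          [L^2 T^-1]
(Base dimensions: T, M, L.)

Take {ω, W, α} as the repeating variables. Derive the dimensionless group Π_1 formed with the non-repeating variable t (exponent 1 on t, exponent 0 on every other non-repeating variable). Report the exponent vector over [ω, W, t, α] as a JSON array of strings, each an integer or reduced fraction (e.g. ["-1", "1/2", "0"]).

["1", "0", "1", "0"]

Dimensional matrix (T×M×L by ω×W×t×α):
  T: [-1 -3  1 -1]
  M: [ 0  1  0  0]
  L: [ 0  2  0  2]
RREF → pivots at {ω,W,α} ⇒ r = 3
Pivot set = {ω,W,α}, free = {t}
RREF:
  r0: [   1    0   -1    0]
  r1: [   0    1    0    0]
  r2: [   0    0    0    1]
Fix exponent of t at 1; solve each RREF row for its pivot's exponent:
  r0: exp(ω) + (-1)·1 = 0 ⇒ exp(ω) = 1
  r1: exp(W) + (0)·1 = 0 ⇒ exp(W) = 0
  r2: exp(α) + (0)·1 = 0 ⇒ exp(α) = 0
Π_1 = ω · t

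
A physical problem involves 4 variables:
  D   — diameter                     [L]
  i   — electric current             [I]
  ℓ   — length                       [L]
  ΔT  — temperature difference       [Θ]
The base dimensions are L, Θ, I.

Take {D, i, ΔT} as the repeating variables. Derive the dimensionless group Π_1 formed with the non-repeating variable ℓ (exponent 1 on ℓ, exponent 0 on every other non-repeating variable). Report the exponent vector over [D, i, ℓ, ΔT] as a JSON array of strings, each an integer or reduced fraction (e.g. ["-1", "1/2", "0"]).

Dimensional matrix (L×Θ×I by D×i×ℓ×ΔT):
  L: [ 1  0  1  0]
  Θ: [ 0  0  0  1]
  I: [ 0  1  0  0]
RREF → pivots at {D,i,ΔT} ⇒ r = 3
Pivot set = {D,i,ΔT}, free = {ℓ}
RREF:
  r0: [   1    0    1    0]
  r1: [   0    1    0    0]
  r2: [   0    0    0    1]
Fix exponent of ℓ at 1; solve each RREF row for its pivot's exponent:
  r0: exp(D) + (1)·1 = 0 ⇒ exp(D) = -1
  r1: exp(i) + (0)·1 = 0 ⇒ exp(i) = 0
  r2: exp(ΔT) + (0)·1 = 0 ⇒ exp(ΔT) = 0
Π_1 = D^-1 · ℓ

["-1", "0", "1", "0"]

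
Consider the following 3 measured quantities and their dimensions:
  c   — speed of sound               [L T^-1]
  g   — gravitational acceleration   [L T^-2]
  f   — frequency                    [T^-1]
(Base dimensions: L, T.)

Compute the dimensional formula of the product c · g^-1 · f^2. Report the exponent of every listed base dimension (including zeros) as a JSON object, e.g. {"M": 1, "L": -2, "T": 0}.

{"L": 0, "T": -1}

Write exponents as rows L,T / cols c,g,f:
  L: [ 1  1  0]
  T: [-1 -2 -1]
  [L]: (1)·1+(-1)·1+(2)·0 = 0
  [T]: (1)·-1+(-1)·-2+(2)·-1 = -1
⇒ T^-1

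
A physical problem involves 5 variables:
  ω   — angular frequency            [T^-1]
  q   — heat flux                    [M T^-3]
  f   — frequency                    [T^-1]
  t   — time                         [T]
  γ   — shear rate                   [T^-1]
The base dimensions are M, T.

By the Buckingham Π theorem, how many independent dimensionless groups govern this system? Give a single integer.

3

Write exponents as rows M,T / cols ω,q,f,t,γ:
  M: [ 0  1  0  0  0]
  T: [-1 -3 -1  1 -1]
Row reduction gives pivot columns ω,q; rank = 2
Π count = n − r = 5 − 2 = 3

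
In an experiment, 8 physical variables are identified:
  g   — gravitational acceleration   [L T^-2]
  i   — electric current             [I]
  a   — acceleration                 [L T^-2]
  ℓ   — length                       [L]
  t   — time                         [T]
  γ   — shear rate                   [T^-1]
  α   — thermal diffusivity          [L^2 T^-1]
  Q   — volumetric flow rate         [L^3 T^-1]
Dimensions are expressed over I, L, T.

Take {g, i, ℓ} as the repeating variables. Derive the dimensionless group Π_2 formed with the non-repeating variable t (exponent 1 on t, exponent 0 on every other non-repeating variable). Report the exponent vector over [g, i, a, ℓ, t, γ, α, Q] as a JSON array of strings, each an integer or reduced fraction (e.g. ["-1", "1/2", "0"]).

Write exponents as rows I,L,T / cols g,i,a,ℓ,t,γ,α,Q:
  I: [ 0  1  0  0  0  0  0  0]
  L: [ 1  0  1  1  0  0  2  3]
  T: [-2  0 -2  0  1 -1 -1 -1]
RREF → pivots at {g,i,ℓ} ⇒ r = 3
Repeat: g,i,ℓ; free: a,t,γ,α,Q
RREF:
  r0: [   1    0    1    0 -1/2  1/2  1/2  1/2]
  r1: [   0    1    0    0    0    0    0    0]
  r2: [   0    0    0    1  1/2 -1/2  3/2  5/2]
Fix exponent of t at 1, a at 0, γ at 0, α at 0, Q at 0; solve each RREF row for its pivot's exponent:
  r0: exp(g) + (-1/2)·1 = 0 ⇒ exp(g) = 1/2
  r1: exp(i) + (0)·1 = 0 ⇒ exp(i) = 0
  r2: exp(ℓ) + (1/2)·1 = 0 ⇒ exp(ℓ) = -1/2
Π_2 = g^(1/2) · ℓ^(-1/2) · t

["1/2", "0", "0", "-1/2", "1", "0", "0", "0"]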